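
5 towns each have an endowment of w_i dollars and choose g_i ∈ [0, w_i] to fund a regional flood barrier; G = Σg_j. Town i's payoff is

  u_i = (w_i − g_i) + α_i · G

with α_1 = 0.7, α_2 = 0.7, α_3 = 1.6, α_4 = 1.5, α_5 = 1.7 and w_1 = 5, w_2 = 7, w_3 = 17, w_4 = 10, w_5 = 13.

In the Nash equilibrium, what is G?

40

∂u_i/∂g_i = α_i − 1, so town i contributes w_i if α_i > 1, else 0.
α_i > 1 for i ∈ {3, 4, 5}; NE contributions (0, 0, 17, 10, 13), G = 40.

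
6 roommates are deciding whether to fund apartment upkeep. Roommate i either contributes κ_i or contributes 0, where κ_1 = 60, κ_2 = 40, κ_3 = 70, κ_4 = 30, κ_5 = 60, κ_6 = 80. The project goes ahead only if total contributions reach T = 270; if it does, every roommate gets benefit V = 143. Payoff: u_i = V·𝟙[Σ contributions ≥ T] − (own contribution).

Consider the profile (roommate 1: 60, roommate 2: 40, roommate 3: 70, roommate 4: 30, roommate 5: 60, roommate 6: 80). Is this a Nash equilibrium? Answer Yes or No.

Total = 340 ≥ 270: provided.
Roommate 1 (pledges 60, payoff 83): dropping to 0 → total 280, payoff 143. Profitable deviation.

No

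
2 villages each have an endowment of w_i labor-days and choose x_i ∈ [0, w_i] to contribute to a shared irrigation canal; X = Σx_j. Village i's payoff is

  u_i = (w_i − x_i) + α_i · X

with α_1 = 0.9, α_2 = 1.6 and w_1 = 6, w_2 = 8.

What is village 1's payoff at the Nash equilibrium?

∂u_i/∂x_i = α_i − 1, so village i contributes w_i if α_i > 1, else 0.
α_i > 1 for i ∈ {2}; NE contributions (0, 8), X = 8.
u_1 = (6 − 0) + 0.9·8 = 13.2.

13.2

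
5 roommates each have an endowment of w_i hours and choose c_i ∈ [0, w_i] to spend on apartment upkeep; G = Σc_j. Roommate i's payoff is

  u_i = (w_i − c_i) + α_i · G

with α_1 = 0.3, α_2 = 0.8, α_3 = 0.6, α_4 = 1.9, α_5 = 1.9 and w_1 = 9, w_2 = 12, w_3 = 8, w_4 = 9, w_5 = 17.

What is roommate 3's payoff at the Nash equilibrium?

∂u_i/∂c_i = α_i − 1, so roommate i contributes w_i if α_i > 1, else 0.
α_i > 1 for i ∈ {4, 5}; NE contributions (0, 0, 0, 9, 17), G = 26.
u_3 = (8 − 0) + 0.6·26 = 23.6.

23.6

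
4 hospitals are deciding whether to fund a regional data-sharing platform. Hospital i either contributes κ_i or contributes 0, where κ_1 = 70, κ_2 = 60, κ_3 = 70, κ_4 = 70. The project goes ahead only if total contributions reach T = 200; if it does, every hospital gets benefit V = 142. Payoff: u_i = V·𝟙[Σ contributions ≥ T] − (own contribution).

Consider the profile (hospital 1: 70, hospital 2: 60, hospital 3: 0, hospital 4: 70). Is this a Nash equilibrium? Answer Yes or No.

Total = 200 ≥ 200: provided.
Hospital 1 (pledges 70, payoff 72): dropping to 0 → total 130, payoff 0. No gain.
Hospital 2 (pledges 60, payoff 82): dropping to 0 → total 140, payoff 0. No gain.
Hospital 3 (pledges 0, payoff 142): pledging 70 → total 270, payoff 72. No gain.
Hospital 4 (pledges 70, payoff 72): dropping to 0 → total 130, payoff 0. No gain.

Yes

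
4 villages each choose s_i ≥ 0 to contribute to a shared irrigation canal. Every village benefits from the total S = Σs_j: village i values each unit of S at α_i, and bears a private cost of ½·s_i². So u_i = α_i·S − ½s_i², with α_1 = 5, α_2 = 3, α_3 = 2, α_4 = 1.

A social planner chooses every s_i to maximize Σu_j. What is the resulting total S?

Planner FOC: ∂(Σu_j)/∂s_i = (Σα_j) − s_i = 0, so s_i^SO = Σα_j = 11 for every i; S^SO = 44.

44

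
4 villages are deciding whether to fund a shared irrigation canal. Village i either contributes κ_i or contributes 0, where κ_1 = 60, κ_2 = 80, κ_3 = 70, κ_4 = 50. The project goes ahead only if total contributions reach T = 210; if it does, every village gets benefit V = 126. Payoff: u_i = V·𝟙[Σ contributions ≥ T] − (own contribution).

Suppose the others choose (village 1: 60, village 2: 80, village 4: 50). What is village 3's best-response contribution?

70

Others' total = 190. Contributing 70 brings total to 260 ≥ 210: gain V − κ_3 = 56.
Best response: 70.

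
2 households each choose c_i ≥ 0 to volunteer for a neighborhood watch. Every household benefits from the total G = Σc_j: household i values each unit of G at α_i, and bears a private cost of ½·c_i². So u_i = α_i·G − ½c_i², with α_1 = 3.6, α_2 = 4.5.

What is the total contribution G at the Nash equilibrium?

Household i's FOC: ∂u_i/∂c_i = α_i − c_i = 0, so c_i* = α_i.
NE contributions = (3.6, 4.5); G = 8.1.

8.1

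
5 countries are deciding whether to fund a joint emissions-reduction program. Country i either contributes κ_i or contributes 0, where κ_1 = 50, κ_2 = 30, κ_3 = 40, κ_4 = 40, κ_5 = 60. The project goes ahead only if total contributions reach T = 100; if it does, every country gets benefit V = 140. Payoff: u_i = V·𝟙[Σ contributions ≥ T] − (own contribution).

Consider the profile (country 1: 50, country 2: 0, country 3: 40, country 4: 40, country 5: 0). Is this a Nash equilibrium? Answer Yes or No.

Total = 130 ≥ 100: provided.
Country 1 (pledges 50, payoff 90): dropping to 0 → total 80, payoff 0. No gain.
Country 2 (pledges 0, payoff 140): pledging 30 → total 160, payoff 110. No gain.
Country 3 (pledges 40, payoff 100): dropping to 0 → total 90, payoff 0. No gain.
Country 4 (pledges 40, payoff 100): dropping to 0 → total 90, payoff 0. No gain.
Country 5 (pledges 0, payoff 140): pledging 60 → total 190, payoff 80. No gain.

Yes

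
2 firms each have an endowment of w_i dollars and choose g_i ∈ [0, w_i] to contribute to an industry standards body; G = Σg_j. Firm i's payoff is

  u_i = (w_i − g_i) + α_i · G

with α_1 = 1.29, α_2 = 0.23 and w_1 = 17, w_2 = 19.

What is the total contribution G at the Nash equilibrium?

17

∂u_i/∂g_i = α_i − 1, so firm i contributes w_i if α_i > 1, else 0.
α_i > 1 for i ∈ {1}; NE contributions (17, 0), G = 17.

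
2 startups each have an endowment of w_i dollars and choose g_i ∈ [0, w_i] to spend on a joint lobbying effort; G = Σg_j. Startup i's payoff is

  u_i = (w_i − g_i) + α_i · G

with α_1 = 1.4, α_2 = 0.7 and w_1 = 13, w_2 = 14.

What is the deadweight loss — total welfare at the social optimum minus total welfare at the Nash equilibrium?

∂u_i/∂g_i = α_i − 1, so startup i contributes w_i if α_i > 1, else 0.
α_i > 1 for i ∈ {1}; NE contributions (13, 0), G = 13.
W^NE = Σw_i − G^NE + (Σα_i)·G^NE = 27 + 1.1·13 = 41.3.
Planner: ∂(Σu_j)/∂g_i = Σα_j − 1 = 1.1 > 0, so everyone contributes w_i; G^SO = 27, W^SO = 27 + 1.1·27 = 56.7.
Deadweight loss = 15.4.

15.4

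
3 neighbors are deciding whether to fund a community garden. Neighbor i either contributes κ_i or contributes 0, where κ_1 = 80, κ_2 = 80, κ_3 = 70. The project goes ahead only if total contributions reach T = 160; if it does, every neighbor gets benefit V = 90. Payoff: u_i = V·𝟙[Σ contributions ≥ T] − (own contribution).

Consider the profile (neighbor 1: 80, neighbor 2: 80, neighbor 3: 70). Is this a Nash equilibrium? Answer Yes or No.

Total = 230 ≥ 160: provided.
Neighbor 1 (pledges 80, payoff 10): dropping to 0 → total 150, payoff 0. No gain.
Neighbor 2 (pledges 80, payoff 10): dropping to 0 → total 150, payoff 0. No gain.
Neighbor 3 (pledges 70, payoff 20): dropping to 0 → total 160, payoff 90. Profitable deviation.

No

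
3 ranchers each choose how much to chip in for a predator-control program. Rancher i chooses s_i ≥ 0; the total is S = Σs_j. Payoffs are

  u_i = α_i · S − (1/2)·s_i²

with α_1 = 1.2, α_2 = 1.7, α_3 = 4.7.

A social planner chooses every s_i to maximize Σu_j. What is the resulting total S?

22.8

Planner FOC: ∂(Σu_j)/∂s_i = (Σα_j) − s_i = 0, so s_i^SO = Σα_j = 7.6 for every i; S^SO = 22.8.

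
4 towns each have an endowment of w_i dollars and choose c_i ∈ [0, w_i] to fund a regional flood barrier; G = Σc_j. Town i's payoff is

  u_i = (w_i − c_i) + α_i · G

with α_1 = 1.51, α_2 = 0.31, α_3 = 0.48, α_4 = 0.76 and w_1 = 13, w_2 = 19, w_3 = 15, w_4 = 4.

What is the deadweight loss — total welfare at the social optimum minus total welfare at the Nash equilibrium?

∂u_i/∂c_i = α_i − 1, so town i contributes w_i if α_i > 1, else 0.
α_i > 1 for i ∈ {1}; NE contributions (13, 0, 0, 0), G = 13.
W^NE = Σw_i − G^NE + (Σα_i)·G^NE = 51 + 2.06·13 = 77.78.
Planner: ∂(Σu_j)/∂c_i = Σα_j − 1 = 2.06 > 0, so everyone contributes w_i; G^SO = 51, W^SO = 51 + 2.06·51 = 156.06.
Deadweight loss = 78.28.

78.28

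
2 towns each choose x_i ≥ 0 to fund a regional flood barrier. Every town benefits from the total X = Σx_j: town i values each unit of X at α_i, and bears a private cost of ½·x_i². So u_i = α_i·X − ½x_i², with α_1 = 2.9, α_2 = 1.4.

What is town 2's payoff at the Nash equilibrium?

Town i's FOC: ∂u_i/∂x_i = α_i − x_i = 0, so x_i* = α_i.
NE contributions = (2.9, 1.4); X = 4.3.
u_2 = α_2·X − ½·(x_2)² = 1.4·4.3 − ½·1.4² = 5.04.

5.04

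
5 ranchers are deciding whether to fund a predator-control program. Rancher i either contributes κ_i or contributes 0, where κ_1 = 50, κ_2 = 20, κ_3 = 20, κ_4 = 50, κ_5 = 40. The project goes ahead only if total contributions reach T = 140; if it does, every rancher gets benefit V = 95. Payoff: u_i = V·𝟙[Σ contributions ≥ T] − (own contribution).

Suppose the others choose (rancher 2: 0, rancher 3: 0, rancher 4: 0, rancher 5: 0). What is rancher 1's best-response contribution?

0

Others' total = 0. Even contributing 50 gives 50 < 140: no benefit either way.
Best response: 0.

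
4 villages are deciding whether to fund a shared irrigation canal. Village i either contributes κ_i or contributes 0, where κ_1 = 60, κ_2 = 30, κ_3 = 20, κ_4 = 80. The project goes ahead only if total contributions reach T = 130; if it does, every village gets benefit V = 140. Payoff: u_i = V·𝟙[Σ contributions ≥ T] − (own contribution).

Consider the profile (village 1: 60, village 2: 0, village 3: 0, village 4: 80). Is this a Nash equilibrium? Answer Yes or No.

Yes

Total = 140 ≥ 130: provided.
Village 1 (pledges 60, payoff 80): dropping to 0 → total 80, payoff 0. No gain.
Village 2 (pledges 0, payoff 140): pledging 30 → total 170, payoff 110. No gain.
Village 3 (pledges 0, payoff 140): pledging 20 → total 160, payoff 120. No gain.
Village 4 (pledges 80, payoff 60): dropping to 0 → total 60, payoff 0. No gain.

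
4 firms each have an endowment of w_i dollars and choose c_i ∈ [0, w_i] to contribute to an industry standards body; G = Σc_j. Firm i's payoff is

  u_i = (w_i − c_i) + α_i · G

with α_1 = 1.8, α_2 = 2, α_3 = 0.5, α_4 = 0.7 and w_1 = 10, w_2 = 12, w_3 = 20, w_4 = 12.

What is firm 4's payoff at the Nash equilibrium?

27.4

∂u_i/∂c_i = α_i − 1, so firm i contributes w_i if α_i > 1, else 0.
α_i > 1 for i ∈ {1, 2}; NE contributions (10, 12, 0, 0), G = 22.
u_4 = (12 − 0) + 0.7·22 = 27.4.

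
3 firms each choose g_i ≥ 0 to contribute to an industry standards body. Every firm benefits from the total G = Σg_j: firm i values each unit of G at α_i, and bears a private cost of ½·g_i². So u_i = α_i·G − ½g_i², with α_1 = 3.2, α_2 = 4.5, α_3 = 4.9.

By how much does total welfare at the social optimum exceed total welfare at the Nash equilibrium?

Firm i's FOC: ∂u_i/∂g_i = α_i − g_i = 0, so g_i* = α_i.
NE contributions = (3.2, 4.5, 4.9); G = 12.6.
W^NE = (Σα)·G − ½Σα_i² = 12.6² − ½·54.5 = 131.51.
Planner sets g_i = Σα_j = 12.6 for every i, so G^SO = 3·12.6 = 37.8.
W^SO = (Σα)·G^SO − ½·3·(Σα)² = (3/2)·12.6² = 238.14.
Deadweight loss = W^SO − W^NE = 106.63.

106.63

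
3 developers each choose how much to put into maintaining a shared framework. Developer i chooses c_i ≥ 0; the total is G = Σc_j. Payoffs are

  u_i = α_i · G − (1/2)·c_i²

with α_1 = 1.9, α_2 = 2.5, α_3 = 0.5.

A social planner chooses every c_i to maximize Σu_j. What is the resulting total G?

Planner FOC: ∂(Σu_j)/∂c_i = (Σα_j) − c_i = 0, so c_i^SO = Σα_j = 4.9 for every i; G^SO = 14.7.

14.7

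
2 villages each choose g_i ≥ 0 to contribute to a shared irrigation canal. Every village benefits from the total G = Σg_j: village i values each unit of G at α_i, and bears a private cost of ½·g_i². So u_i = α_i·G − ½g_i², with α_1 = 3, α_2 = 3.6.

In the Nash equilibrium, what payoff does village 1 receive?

Village i's FOC: ∂u_i/∂g_i = α_i − g_i = 0, so g_i* = α_i.
NE contributions = (3, 3.6); G = 6.6.
u_1 = α_1·G − ½·(g_1)² = 3·6.6 − ½·3² = 15.3.

15.3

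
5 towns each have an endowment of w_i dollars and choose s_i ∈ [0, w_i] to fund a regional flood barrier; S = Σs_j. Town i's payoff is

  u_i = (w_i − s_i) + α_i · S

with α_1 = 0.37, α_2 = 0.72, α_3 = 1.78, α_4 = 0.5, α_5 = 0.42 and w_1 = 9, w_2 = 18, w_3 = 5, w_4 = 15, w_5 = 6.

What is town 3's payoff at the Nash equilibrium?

8.9

∂u_i/∂s_i = α_i − 1, so town i contributes w_i if α_i > 1, else 0.
α_i > 1 for i ∈ {3}; NE contributions (0, 0, 5, 0, 0), S = 5.
u_3 = (5 − 5) + 1.78·5 = 8.9.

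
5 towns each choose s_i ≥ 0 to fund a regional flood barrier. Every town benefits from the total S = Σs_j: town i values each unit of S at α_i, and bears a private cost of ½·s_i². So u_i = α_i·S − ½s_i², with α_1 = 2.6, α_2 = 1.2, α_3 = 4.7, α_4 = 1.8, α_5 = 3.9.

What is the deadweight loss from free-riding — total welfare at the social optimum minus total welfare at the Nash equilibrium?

326.83

Town i's FOC: ∂u_i/∂s_i = α_i − s_i = 0, so s_i* = α_i.
NE contributions = (2.6, 1.2, 4.7, 1.8, 3.9); S = 14.2.
W^NE = (Σα)·S − ½Σα_i² = 14.2² − ½·48.74 = 177.27.
Planner sets s_i = Σα_j = 14.2 for every i, so S^SO = 5·14.2 = 71.
W^SO = (Σα)·S^SO − ½·5·(Σα)² = (5/2)·14.2² = 504.1.
Deadweight loss = W^SO − W^NE = 326.83.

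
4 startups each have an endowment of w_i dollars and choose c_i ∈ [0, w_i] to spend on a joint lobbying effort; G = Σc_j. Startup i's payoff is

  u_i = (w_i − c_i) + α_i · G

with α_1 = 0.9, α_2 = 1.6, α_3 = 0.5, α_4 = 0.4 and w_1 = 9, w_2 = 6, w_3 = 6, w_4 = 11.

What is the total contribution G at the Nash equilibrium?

∂u_i/∂c_i = α_i − 1, so startup i contributes w_i if α_i > 1, else 0.
α_i > 1 for i ∈ {2}; NE contributions (0, 6, 0, 0), G = 6.

6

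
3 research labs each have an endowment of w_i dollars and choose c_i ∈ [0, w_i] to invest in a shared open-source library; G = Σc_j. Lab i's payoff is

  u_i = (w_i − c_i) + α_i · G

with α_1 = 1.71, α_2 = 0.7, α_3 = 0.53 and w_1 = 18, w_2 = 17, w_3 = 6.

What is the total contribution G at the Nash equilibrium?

18

∂u_i/∂c_i = α_i − 1, so lab i contributes w_i if α_i > 1, else 0.
α_i > 1 for i ∈ {1}; NE contributions (18, 0, 0), G = 18.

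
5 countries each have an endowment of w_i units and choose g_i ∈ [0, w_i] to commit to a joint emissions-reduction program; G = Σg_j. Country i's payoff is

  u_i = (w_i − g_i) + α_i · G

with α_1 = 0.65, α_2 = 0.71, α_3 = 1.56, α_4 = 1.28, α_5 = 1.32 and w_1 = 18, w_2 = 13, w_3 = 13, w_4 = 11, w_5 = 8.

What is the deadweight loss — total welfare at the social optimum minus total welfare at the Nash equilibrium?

∂u_i/∂g_i = α_i − 1, so country i contributes w_i if α_i > 1, else 0.
α_i > 1 for i ∈ {3, 4, 5}; NE contributions (0, 0, 13, 11, 8), G = 32.
W^NE = Σw_i − G^NE + (Σα_i)·G^NE = 63 + 4.52·32 = 207.64.
Planner: ∂(Σu_j)/∂g_i = Σα_j − 1 = 4.52 > 0, so everyone contributes w_i; G^SO = 63, W^SO = 63 + 4.52·63 = 347.76.
Deadweight loss = 140.12.

140.12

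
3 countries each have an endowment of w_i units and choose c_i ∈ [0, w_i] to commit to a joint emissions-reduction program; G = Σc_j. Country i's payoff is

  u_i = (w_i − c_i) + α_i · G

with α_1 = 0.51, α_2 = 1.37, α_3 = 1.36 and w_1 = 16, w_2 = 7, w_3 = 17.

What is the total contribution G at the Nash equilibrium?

∂u_i/∂c_i = α_i − 1, so country i contributes w_i if α_i > 1, else 0.
α_i > 1 for i ∈ {2, 3}; NE contributions (0, 7, 17), G = 24.

24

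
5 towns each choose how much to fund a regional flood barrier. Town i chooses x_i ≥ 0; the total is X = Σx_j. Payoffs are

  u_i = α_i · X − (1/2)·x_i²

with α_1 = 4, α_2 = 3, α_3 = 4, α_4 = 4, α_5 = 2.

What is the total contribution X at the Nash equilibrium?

Town i's FOC: ∂u_i/∂x_i = α_i − x_i = 0, so x_i* = α_i.
NE contributions = (4, 3, 4, 4, 2); X = 17.

17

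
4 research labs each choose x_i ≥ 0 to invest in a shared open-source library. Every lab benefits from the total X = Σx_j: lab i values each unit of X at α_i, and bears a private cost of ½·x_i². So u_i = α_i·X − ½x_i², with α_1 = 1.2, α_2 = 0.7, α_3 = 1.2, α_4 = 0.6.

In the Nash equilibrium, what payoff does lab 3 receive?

Lab i's FOC: ∂u_i/∂x_i = α_i − x_i = 0, so x_i* = α_i.
NE contributions = (1.2, 0.7, 1.2, 0.6); X = 3.7.
u_3 = α_3·X − ½·(x_3)² = 1.2·3.7 − ½·1.2² = 3.72.

3.72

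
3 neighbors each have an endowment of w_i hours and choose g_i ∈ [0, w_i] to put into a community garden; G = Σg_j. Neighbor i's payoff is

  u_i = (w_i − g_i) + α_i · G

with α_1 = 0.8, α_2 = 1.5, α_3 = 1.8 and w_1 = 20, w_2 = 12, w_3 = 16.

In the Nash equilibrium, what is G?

28

∂u_i/∂g_i = α_i − 1, so neighbor i contributes w_i if α_i > 1, else 0.
α_i > 1 for i ∈ {2, 3}; NE contributions (0, 12, 16), G = 28.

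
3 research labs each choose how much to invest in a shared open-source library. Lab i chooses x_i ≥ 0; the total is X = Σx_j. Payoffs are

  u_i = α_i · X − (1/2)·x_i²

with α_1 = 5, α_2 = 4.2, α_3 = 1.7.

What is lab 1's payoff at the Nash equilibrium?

42

Lab i's FOC: ∂u_i/∂x_i = α_i − x_i = 0, so x_i* = α_i.
NE contributions = (5, 4.2, 1.7); X = 10.9.
u_1 = α_1·X − ½·(x_1)² = 5·10.9 − ½·5² = 42.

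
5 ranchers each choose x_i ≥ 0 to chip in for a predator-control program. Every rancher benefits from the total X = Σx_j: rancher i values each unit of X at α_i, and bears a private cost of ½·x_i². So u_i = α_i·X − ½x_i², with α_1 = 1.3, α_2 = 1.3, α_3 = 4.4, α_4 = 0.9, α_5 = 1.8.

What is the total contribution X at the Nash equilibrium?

Rancher i's FOC: ∂u_i/∂x_i = α_i − x_i = 0, so x_i* = α_i.
NE contributions = (1.3, 1.3, 4.4, 0.9, 1.8); X = 9.7.

9.7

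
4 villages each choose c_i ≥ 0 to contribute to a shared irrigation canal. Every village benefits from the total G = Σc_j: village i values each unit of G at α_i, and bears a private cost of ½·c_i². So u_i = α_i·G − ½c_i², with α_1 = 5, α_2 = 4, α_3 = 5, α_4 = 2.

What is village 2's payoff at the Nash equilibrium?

56

Village i's FOC: ∂u_i/∂c_i = α_i − c_i = 0, so c_i* = α_i.
NE contributions = (5, 4, 5, 2); G = 16.
u_2 = α_2·G − ½·(c_2)² = 4·16 − ½·4² = 56.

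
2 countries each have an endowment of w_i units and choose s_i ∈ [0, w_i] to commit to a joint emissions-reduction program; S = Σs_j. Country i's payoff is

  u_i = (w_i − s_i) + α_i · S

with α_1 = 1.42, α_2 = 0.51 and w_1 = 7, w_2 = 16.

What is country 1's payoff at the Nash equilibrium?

∂u_i/∂s_i = α_i − 1, so country i contributes w_i if α_i > 1, else 0.
α_i > 1 for i ∈ {1}; NE contributions (7, 0), S = 7.
u_1 = (7 − 7) + 1.42·7 = 9.94.

9.94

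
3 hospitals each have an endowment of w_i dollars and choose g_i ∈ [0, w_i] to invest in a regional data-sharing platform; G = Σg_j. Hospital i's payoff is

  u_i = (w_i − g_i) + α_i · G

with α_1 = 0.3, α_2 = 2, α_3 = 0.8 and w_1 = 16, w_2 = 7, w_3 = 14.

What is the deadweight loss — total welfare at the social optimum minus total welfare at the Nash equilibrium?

∂u_i/∂g_i = α_i − 1, so hospital i contributes w_i if α_i > 1, else 0.
α_i > 1 for i ∈ {2}; NE contributions (0, 7, 0), G = 7.
W^NE = Σw_i − G^NE + (Σα_i)·G^NE = 37 + 2.1·7 = 51.7.
Planner: ∂(Σu_j)/∂g_i = Σα_j − 1 = 2.1 > 0, so everyone contributes w_i; G^SO = 37, W^SO = 37 + 2.1·37 = 114.7.
Deadweight loss = 63.

63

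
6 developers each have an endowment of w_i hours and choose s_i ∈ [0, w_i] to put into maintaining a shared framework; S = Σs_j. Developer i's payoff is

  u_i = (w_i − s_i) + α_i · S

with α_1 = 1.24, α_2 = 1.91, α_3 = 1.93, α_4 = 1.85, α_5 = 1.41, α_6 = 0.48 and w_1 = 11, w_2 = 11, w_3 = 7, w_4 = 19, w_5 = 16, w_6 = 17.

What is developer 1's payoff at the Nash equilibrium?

79.36

∂u_i/∂s_i = α_i − 1, so developer i contributes w_i if α_i > 1, else 0.
α_i > 1 for i ∈ {1, 2, 3, 4, 5}; NE contributions (11, 11, 7, 19, 16, 0), S = 64.
u_1 = (11 − 11) + 1.24·64 = 79.36.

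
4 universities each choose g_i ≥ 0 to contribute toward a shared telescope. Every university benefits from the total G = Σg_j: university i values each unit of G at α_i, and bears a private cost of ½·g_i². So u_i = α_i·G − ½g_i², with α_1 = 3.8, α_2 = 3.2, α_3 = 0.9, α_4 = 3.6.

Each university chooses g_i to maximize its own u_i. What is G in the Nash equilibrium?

University i's FOC: ∂u_i/∂g_i = α_i − g_i = 0, so g_i* = α_i.
NE contributions = (3.8, 3.2, 0.9, 3.6); G = 11.5.

11.5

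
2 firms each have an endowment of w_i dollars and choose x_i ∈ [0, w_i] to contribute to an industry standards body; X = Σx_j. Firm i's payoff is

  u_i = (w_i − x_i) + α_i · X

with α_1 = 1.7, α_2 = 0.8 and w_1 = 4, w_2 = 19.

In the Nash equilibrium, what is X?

∂u_i/∂x_i = α_i − 1, so firm i contributes w_i if α_i > 1, else 0.
α_i > 1 for i ∈ {1}; NE contributions (4, 0), X = 4.

4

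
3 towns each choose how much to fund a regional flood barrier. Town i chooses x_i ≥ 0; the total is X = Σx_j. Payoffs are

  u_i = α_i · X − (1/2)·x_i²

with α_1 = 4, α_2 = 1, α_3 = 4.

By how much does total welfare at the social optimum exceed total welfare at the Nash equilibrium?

57

Town i's FOC: ∂u_i/∂x_i = α_i − x_i = 0, so x_i* = α_i.
NE contributions = (4, 1, 4); X = 9.
W^NE = (Σα)·X − ½Σα_i² = 9² − ½·33 = 64.5.
Planner sets x_i = Σα_j = 9 for every i, so X^SO = 3·9 = 27.
W^SO = (Σα)·X^SO − ½·3·(Σα)² = (3/2)·9² = 121.5.
Deadweight loss = W^SO − W^NE = 57.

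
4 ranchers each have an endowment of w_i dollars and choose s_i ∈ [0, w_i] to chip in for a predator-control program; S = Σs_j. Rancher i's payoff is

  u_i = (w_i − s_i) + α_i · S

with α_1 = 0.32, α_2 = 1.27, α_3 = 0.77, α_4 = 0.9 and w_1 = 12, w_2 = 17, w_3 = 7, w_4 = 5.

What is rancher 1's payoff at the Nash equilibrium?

17.44

∂u_i/∂s_i = α_i − 1, so rancher i contributes w_i if α_i > 1, else 0.
α_i > 1 for i ∈ {2}; NE contributions (0, 17, 0, 0), S = 17.
u_1 = (12 − 0) + 0.32·17 = 17.44.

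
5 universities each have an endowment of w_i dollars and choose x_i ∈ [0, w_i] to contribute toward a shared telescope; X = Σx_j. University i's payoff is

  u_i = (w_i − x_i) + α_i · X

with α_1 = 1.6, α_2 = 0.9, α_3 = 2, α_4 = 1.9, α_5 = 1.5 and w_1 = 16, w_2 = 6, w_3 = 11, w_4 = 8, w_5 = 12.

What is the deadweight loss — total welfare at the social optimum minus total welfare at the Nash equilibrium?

∂u_i/∂x_i = α_i − 1, so university i contributes w_i if α_i > 1, else 0.
α_i > 1 for i ∈ {1, 3, 4, 5}; NE contributions (16, 0, 11, 8, 12), X = 47.
W^NE = Σw_i − X^NE + (Σα_i)·X^NE = 53 + 6.9·47 = 377.3.
Planner: ∂(Σu_j)/∂x_i = Σα_j − 1 = 6.9 > 0, so everyone contributes w_i; X^SO = 53, W^SO = 53 + 6.9·53 = 418.7.
Deadweight loss = 41.4.

41.4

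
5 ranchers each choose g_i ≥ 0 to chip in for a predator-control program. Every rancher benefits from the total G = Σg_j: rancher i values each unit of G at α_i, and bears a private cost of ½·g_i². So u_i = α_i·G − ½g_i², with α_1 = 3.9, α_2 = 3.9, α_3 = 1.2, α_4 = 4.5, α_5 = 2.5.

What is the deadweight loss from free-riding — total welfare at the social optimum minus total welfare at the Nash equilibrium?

413.18

Rancher i's FOC: ∂u_i/∂g_i = α_i − g_i = 0, so g_i* = α_i.
NE contributions = (3.9, 3.9, 1.2, 4.5, 2.5); G = 16.
W^NE = (Σα)·G − ½Σα_i² = 16² − ½·58.36 = 226.82.
Planner sets g_i = Σα_j = 16 for every i, so G^SO = 5·16 = 80.
W^SO = (Σα)·G^SO − ½·5·(Σα)² = (5/2)·16² = 640.
Deadweight loss = W^SO − W^NE = 413.18.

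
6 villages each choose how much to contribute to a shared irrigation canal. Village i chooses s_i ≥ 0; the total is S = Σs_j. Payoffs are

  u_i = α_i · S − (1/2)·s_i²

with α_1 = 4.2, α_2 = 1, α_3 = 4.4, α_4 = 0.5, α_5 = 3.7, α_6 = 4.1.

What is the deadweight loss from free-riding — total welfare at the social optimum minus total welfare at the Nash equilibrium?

675.195

Village i's FOC: ∂u_i/∂s_i = α_i − s_i = 0, so s_i* = α_i.
NE contributions = (4.2, 1, 4.4, 0.5, 3.7, 4.1); S = 17.9.
W^NE = (Σα)·S − ½Σα_i² = 17.9² − ½·68.75 = 286.035.
Planner sets s_i = Σα_j = 17.9 for every i, so S^SO = 6·17.9 = 107.4.
W^SO = (Σα)·S^SO − ½·6·(Σα)² = (6/2)·17.9² = 961.23.
Deadweight loss = W^SO − W^NE = 675.195.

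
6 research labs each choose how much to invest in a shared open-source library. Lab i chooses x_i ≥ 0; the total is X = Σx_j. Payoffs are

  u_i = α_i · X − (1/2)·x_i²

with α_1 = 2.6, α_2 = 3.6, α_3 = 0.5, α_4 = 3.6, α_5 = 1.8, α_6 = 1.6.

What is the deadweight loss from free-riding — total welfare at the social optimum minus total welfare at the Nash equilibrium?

Lab i's FOC: ∂u_i/∂x_i = α_i − x_i = 0, so x_i* = α_i.
NE contributions = (2.6, 3.6, 0.5, 3.6, 1.8, 1.6); X = 13.7.
W^NE = (Σα)·X − ½Σα_i² = 13.7² − ½·38.73 = 168.325.
Planner sets x_i = Σα_j = 13.7 for every i, so X^SO = 6·13.7 = 82.2.
W^SO = (Σα)·X^SO − ½·6·(Σα)² = (6/2)·13.7² = 563.07.
Deadweight loss = W^SO − W^NE = 394.745.

394.745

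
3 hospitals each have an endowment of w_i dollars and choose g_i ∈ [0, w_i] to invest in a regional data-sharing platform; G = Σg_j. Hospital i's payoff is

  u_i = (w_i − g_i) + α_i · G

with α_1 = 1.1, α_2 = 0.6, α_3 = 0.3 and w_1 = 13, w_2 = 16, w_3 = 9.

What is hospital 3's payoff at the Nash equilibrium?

∂u_i/∂g_i = α_i − 1, so hospital i contributes w_i if α_i > 1, else 0.
α_i > 1 for i ∈ {1}; NE contributions (13, 0, 0), G = 13.
u_3 = (9 − 0) + 0.3·13 = 12.9.

12.9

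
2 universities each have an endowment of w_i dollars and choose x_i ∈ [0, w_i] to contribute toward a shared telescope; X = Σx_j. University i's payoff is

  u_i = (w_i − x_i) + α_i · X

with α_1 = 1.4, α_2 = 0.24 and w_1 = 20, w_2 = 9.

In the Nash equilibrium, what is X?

∂u_i/∂x_i = α_i − 1, so university i contributes w_i if α_i > 1, else 0.
α_i > 1 for i ∈ {1}; NE contributions (20, 0), X = 20.

20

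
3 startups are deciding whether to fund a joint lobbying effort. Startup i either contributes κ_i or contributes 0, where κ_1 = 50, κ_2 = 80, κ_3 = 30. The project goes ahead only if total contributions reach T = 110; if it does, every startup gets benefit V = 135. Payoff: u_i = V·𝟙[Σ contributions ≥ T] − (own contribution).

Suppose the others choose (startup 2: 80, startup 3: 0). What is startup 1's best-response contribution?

50

Others' total = 80. Contributing 50 brings total to 130 ≥ 110: gain V − κ_1 = 85.
Best response: 50.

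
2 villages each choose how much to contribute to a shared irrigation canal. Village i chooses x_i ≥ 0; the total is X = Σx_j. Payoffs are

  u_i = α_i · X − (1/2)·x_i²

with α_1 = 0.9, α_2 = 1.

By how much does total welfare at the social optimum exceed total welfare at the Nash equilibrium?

0.905

Village i's FOC: ∂u_i/∂x_i = α_i − x_i = 0, so x_i* = α_i.
NE contributions = (0.9, 1); X = 1.9.
W^NE = (Σα)·X − ½Σα_i² = 1.9² − ½·1.81 = 2.705.
Planner sets x_i = Σα_j = 1.9 for every i, so X^SO = 2·1.9 = 3.8.
W^SO = (Σα)·X^SO − ½·2·(Σα)² = (2/2)·1.9² = 3.61.
Deadweight loss = W^SO − W^NE = 0.905.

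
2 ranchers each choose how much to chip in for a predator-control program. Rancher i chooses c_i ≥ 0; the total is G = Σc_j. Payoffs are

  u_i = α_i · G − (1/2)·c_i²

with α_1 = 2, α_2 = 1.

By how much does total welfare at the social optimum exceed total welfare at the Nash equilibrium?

Rancher i's FOC: ∂u_i/∂c_i = α_i − c_i = 0, so c_i* = α_i.
NE contributions = (2, 1); G = 3.
W^NE = (Σα)·G − ½Σα_i² = 3² − ½·5 = 6.5.
Planner sets c_i = Σα_j = 3 for every i, so G^SO = 2·3 = 6.
W^SO = (Σα)·G^SO − ½·2·(Σα)² = (2/2)·3² = 9.
Deadweight loss = W^SO − W^NE = 2.5.

2.5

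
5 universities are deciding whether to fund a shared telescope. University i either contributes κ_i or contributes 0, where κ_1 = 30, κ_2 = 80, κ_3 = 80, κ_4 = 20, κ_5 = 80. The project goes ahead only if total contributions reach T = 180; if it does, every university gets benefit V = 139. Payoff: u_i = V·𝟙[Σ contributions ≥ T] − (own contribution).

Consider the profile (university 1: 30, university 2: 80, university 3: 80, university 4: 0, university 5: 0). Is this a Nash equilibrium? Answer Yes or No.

Total = 190 ≥ 180: provided.
University 1 (pledges 30, payoff 109): dropping to 0 → total 160, payoff 0. No gain.
University 2 (pledges 80, payoff 59): dropping to 0 → total 110, payoff 0. No gain.
University 3 (pledges 80, payoff 59): dropping to 0 → total 110, payoff 0. No gain.
University 4 (pledges 0, payoff 139): pledging 20 → total 210, payoff 119. No gain.
University 5 (pledges 0, payoff 139): pledging 80 → total 270, payoff 59. No gain.

Yes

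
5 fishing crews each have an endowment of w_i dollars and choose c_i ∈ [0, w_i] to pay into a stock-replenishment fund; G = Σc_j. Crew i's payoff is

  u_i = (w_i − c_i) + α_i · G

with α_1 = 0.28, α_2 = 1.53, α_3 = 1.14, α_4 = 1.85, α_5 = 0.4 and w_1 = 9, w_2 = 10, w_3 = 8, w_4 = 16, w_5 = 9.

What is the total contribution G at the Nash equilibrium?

∂u_i/∂c_i = α_i − 1, so crew i contributes w_i if α_i > 1, else 0.
α_i > 1 for i ∈ {2, 3, 4}; NE contributions (0, 10, 8, 16, 0), G = 34.

34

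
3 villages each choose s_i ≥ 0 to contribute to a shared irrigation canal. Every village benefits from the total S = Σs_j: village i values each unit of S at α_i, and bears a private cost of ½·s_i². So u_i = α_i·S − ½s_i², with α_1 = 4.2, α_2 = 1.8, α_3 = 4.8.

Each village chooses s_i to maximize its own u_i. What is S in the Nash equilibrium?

Village i's FOC: ∂u_i/∂s_i = α_i − s_i = 0, so s_i* = α_i.
NE contributions = (4.2, 1.8, 4.8); S = 10.8.

10.8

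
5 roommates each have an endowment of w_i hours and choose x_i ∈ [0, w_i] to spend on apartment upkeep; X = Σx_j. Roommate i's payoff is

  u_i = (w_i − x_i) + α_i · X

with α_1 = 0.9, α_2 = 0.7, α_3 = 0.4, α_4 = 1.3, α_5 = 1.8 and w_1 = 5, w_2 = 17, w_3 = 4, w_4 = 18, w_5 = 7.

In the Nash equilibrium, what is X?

25

∂u_i/∂x_i = α_i − 1, so roommate i contributes w_i if α_i > 1, else 0.
α_i > 1 for i ∈ {4, 5}; NE contributions (0, 0, 0, 18, 7), X = 25.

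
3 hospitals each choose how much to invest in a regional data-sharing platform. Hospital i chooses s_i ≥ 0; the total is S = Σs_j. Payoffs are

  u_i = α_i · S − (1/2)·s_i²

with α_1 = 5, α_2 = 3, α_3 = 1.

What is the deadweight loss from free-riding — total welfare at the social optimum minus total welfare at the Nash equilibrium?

58

Hospital i's FOC: ∂u_i/∂s_i = α_i − s_i = 0, so s_i* = α_i.
NE contributions = (5, 3, 1); S = 9.
W^NE = (Σα)·S − ½Σα_i² = 9² − ½·35 = 63.5.
Planner sets s_i = Σα_j = 9 for every i, so S^SO = 3·9 = 27.
W^SO = (Σα)·S^SO − ½·3·(Σα)² = (3/2)·9² = 121.5.
Deadweight loss = W^SO − W^NE = 58.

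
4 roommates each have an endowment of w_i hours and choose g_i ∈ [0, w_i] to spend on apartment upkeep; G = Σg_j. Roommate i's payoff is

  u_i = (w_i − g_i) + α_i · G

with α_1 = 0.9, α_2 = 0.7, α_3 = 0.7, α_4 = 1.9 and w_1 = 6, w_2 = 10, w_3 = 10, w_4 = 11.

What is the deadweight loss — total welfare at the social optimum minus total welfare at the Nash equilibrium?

∂u_i/∂g_i = α_i − 1, so roommate i contributes w_i if α_i > 1, else 0.
α_i > 1 for i ∈ {4}; NE contributions (0, 0, 0, 11), G = 11.
W^NE = Σw_i − G^NE + (Σα_i)·G^NE = 37 + 3.2·11 = 72.2.
Planner: ∂(Σu_j)/∂g_i = Σα_j − 1 = 3.2 > 0, so everyone contributes w_i; G^SO = 37, W^SO = 37 + 3.2·37 = 155.4.
Deadweight loss = 83.2.

83.2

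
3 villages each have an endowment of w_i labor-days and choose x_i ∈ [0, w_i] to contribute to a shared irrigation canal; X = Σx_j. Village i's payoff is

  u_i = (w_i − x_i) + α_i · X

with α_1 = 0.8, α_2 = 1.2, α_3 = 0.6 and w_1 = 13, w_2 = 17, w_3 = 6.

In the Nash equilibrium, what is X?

17

∂u_i/∂x_i = α_i − 1, so village i contributes w_i if α_i > 1, else 0.
α_i > 1 for i ∈ {2}; NE contributions (0, 17, 0), X = 17.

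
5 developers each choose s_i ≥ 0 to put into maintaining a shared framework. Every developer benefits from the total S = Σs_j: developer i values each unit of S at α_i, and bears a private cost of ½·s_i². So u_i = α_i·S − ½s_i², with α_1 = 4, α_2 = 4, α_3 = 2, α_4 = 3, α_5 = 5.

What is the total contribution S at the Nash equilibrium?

18

Developer i's FOC: ∂u_i/∂s_i = α_i − s_i = 0, so s_i* = α_i.
NE contributions = (4, 4, 2, 3, 5); S = 18.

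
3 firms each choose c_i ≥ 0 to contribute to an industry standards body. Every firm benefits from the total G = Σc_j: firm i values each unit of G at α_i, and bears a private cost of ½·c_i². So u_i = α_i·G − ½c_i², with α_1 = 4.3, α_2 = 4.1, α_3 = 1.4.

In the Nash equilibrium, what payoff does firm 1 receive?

32.895

Firm i's FOC: ∂u_i/∂c_i = α_i − c_i = 0, so c_i* = α_i.
NE contributions = (4.3, 4.1, 1.4); G = 9.8.
u_1 = α_1·G − ½·(c_1)² = 4.3·9.8 − ½·4.3² = 32.895.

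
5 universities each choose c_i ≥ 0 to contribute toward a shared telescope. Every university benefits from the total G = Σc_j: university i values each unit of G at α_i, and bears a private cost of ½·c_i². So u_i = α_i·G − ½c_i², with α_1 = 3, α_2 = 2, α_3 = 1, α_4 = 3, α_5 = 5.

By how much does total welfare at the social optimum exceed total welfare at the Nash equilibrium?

318

University i's FOC: ∂u_i/∂c_i = α_i − c_i = 0, so c_i* = α_i.
NE contributions = (3, 2, 1, 3, 5); G = 14.
W^NE = (Σα)·G − ½Σα_i² = 14² − ½·48 = 172.
Planner sets c_i = Σα_j = 14 for every i, so G^SO = 5·14 = 70.
W^SO = (Σα)·G^SO − ½·5·(Σα)² = (5/2)·14² = 490.
Deadweight loss = W^SO − W^NE = 318.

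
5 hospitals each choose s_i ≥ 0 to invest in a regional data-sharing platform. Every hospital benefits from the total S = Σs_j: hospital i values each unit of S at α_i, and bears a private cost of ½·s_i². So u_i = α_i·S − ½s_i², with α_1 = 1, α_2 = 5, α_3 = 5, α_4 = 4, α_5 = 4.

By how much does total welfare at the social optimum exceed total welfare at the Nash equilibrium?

Hospital i's FOC: ∂u_i/∂s_i = α_i − s_i = 0, so s_i* = α_i.
NE contributions = (1, 5, 5, 4, 4); S = 19.
W^NE = (Σα)·S − ½Σα_i² = 19² − ½·83 = 319.5.
Planner sets s_i = Σα_j = 19 for every i, so S^SO = 5·19 = 95.
W^SO = (Σα)·S^SO − ½·5·(Σα)² = (5/2)·19² = 902.5.
Deadweight loss = W^SO − W^NE = 583.

583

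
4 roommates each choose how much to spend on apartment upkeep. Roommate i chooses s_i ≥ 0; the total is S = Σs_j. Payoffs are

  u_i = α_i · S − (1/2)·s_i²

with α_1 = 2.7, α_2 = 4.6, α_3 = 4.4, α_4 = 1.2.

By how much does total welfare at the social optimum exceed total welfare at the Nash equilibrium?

Roommate i's FOC: ∂u_i/∂s_i = α_i − s_i = 0, so s_i* = α_i.
NE contributions = (2.7, 4.6, 4.4, 1.2); S = 12.9.
W^NE = (Σα)·S − ½Σα_i² = 12.9² − ½·49.25 = 141.785.
Planner sets s_i = Σα_j = 12.9 for every i, so S^SO = 4·12.9 = 51.6.
W^SO = (Σα)·S^SO − ½·4·(Σα)² = (4/2)·12.9² = 332.82.
Deadweight loss = W^SO − W^NE = 191.035.

191.035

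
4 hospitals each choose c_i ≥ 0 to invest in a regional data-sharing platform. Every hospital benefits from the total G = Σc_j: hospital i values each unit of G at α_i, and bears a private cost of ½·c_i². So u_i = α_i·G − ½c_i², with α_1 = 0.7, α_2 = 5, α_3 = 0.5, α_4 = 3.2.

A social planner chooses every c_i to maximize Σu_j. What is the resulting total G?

37.6

Planner FOC: ∂(Σu_j)/∂c_i = (Σα_j) − c_i = 0, so c_i^SO = Σα_j = 9.4 for every i; G^SO = 37.6.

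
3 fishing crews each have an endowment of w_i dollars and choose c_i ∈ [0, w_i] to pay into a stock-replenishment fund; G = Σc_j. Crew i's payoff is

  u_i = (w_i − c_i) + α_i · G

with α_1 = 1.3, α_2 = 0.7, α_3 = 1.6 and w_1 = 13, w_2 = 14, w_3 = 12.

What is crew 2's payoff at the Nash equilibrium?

∂u_i/∂c_i = α_i − 1, so crew i contributes w_i if α_i > 1, else 0.
α_i > 1 for i ∈ {1, 3}; NE contributions (13, 0, 12), G = 25.
u_2 = (14 − 0) + 0.7·25 = 31.5.

31.5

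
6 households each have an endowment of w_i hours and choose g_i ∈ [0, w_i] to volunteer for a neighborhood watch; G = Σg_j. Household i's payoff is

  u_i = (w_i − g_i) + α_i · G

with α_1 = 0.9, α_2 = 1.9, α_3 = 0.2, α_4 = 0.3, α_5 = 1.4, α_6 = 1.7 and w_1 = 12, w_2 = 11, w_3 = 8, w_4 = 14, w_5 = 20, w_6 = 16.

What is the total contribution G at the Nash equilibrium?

∂u_i/∂g_i = α_i − 1, so household i contributes w_i if α_i > 1, else 0.
α_i > 1 for i ∈ {2, 5, 6}; NE contributions (0, 11, 0, 0, 20, 16), G = 47.

47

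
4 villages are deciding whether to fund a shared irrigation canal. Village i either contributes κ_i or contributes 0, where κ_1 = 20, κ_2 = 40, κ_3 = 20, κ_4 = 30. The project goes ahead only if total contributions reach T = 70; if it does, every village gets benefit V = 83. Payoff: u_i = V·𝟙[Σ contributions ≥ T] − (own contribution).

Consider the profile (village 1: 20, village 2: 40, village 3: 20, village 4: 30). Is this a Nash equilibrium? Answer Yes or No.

Total = 110 ≥ 70: provided.
Village 1 (pledges 20, payoff 63): dropping to 0 → total 90, payoff 83. Profitable deviation.

No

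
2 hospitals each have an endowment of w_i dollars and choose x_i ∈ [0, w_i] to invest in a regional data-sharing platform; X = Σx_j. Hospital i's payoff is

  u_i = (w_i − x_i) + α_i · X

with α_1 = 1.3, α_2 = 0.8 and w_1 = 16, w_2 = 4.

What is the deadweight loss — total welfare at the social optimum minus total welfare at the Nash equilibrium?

4.4

∂u_i/∂x_i = α_i − 1, so hospital i contributes w_i if α_i > 1, else 0.
α_i > 1 for i ∈ {1}; NE contributions (16, 0), X = 16.
W^NE = Σw_i − X^NE + (Σα_i)·X^NE = 20 + 1.1·16 = 37.6.
Planner: ∂(Σu_j)/∂x_i = Σα_j − 1 = 1.1 > 0, so everyone contributes w_i; X^SO = 20, W^SO = 20 + 1.1·20 = 42.
Deadweight loss = 4.4.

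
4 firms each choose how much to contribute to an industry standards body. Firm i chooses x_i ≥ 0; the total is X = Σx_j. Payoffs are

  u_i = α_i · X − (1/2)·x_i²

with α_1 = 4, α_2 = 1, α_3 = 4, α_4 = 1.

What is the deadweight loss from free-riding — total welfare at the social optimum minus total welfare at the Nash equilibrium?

Firm i's FOC: ∂u_i/∂x_i = α_i − x_i = 0, so x_i* = α_i.
NE contributions = (4, 1, 4, 1); X = 10.
W^NE = (Σα)·X − ½Σα_i² = 10² − ½·34 = 83.
Planner sets x_i = Σα_j = 10 for every i, so X^SO = 4·10 = 40.
W^SO = (Σα)·X^SO − ½·4·(Σα)² = (4/2)·10² = 200.
Deadweight loss = W^SO − W^NE = 117.

117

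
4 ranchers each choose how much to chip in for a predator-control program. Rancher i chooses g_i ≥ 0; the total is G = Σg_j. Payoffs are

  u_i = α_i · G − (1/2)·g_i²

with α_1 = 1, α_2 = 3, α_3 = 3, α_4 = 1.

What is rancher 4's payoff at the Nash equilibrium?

7.5

Rancher i's FOC: ∂u_i/∂g_i = α_i − g_i = 0, so g_i* = α_i.
NE contributions = (1, 3, 3, 1); G = 8.
u_4 = α_4·G − ½·(g_4)² = 1·8 − ½·1² = 7.5.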